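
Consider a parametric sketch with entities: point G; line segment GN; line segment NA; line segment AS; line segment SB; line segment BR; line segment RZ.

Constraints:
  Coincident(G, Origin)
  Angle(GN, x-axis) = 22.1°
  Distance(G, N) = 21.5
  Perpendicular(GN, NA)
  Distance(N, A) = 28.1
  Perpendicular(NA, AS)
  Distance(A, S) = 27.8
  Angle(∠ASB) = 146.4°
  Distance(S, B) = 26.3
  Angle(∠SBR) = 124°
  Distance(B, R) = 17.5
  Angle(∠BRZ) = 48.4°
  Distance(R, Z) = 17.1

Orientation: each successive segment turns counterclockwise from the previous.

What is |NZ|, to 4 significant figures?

37.68

∠SBR = 124.0° gives BR at -68.30° from the x-axis; with |BR| = 17.5, R = (-24.76, -14.32). ∠BRZ = 48.4° gives RZ at 63.30° from the x-axis; with |RZ| = 17.1, Z = (-17.08, 0.9557). Then |NZ| = |Z − N| = 37.68.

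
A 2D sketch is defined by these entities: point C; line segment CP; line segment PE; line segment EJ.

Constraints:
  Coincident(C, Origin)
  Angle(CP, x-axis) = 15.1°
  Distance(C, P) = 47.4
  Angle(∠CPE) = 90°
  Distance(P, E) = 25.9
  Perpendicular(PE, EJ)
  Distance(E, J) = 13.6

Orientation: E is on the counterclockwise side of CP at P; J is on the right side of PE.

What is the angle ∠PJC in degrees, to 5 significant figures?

39.291°

C is at the origin; CP runs at 15.1° with length 47.4, so P = 47.4·(cos 15.1°, sin 15.1°) = (45.763, 12.348). ∠CPE = 90.0°, so PE runs at 15.1° + (180° − 90.0°) = 105.10° from the x-axis; with |PE| = 25.9, E = P + 25.9·(cos 105.10°, sin 105.10°) = (39.016, 37.354). The perpendicularity gives EJ at right angles to PE; with |EJ| = 13.6 on the right of PE, J = E + 13.6·(0.96547, 0.26050) = (52.147, 40.897). Then cos ∠PJC = JP·JC / (|JP||JC|), giving 39.291°.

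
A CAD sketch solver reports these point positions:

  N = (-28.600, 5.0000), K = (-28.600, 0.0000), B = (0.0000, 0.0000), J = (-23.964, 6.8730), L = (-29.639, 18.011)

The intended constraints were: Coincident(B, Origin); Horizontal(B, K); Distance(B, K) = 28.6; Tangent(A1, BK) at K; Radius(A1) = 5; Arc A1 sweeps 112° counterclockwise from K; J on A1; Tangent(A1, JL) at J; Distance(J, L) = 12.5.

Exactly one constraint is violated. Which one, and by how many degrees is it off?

Tangent(A1, JL) at J — off by 5.00°.

B = (0.00, 0.00) ✓; B.y = 0.00, K.y = 0.00 ✓; |BK| = 28.60 ✓; ∠(NK, KB) = 90.00° ✓; |NK| = 5.000 ✓; bearing(N→J) − bearing(N→K) = 112.0° ✓; |NJ| = 5.000 ✓; ∠(NJ, JL) = 85.00° ✗; |JL| = 12.50 ✓.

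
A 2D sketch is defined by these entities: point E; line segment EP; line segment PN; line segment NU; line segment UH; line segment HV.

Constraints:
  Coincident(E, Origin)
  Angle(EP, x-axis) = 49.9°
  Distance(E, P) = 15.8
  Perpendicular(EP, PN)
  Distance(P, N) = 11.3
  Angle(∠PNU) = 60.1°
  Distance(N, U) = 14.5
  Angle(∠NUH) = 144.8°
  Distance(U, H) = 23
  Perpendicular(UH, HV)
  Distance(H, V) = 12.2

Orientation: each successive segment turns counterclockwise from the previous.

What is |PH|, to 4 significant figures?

27.88

∠PNU = 60.1° gives NU at -100.2° from the x-axis; with |NU| = 14.5, U = (-1.034, 5.094). ∠NUH = 144.8° gives UH at -65.00° from the x-axis; with |UH| = 23.0, H = (8.686, -15.75). Then |PH| = |H − P| = 27.88.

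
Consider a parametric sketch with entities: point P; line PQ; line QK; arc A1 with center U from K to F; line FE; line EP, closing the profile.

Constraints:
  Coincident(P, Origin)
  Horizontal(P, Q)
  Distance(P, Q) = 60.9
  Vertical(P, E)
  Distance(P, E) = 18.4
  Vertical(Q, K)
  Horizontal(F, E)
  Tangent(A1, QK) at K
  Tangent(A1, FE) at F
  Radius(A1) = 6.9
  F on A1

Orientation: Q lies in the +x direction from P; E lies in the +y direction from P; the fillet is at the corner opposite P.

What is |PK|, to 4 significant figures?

61.98

P is at the origin; P and Q share the same y with |PQ| = 60.9 and Q on the +x side, so Q = (60.90, 0.000). PE is vertical with |PE| = 18.4 and E on the +y side, so E = (0.000, 18.40). The virtual corner opposite P is at (60.90, 18.40). A1 meets QK tangentially, so UK is at right angles to QK and A1 meets FE tangentially, so UF is at right angles to FE, with radius 6.9, so the center U sits 6.9 in from both sides at U = (54.00, 11.50). That places the tangent points at K = (60.90, 11.50) on QK and F = (54.00, 18.40) on FE. Then |PK| = |K − P| = 61.98.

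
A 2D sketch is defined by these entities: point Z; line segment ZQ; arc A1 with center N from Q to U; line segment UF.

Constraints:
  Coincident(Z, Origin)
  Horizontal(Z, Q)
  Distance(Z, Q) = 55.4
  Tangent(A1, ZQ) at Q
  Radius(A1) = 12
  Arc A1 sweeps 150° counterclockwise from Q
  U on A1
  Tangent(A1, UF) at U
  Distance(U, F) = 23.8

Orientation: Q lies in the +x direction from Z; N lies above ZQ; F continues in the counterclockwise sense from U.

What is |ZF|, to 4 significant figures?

53.29

Z is at the origin; Z and Q share the same y with |ZQ| = 55.4 and Q on the +x side, so Q = (55.40, 0.000). The tangent condition forces NQ to be normal to ZQ, so N = Q + (0, 12) = (55.40, 12.00). On A1, Q sits at bearing -90° from N; a 150° counterclockwise sweep puts U at bearing 60°, so U = N + 12.0·(cos 60°, sin 60°) = (61.40, 22.39). Tangency of A1 to UF means the radius NU is perpendicular to UF, so UF runs along (−sin 60°, cos 60°); with |UF| = 23.8, F = (40.79, 34.29). Then |ZF| = |F − Z| = 53.29.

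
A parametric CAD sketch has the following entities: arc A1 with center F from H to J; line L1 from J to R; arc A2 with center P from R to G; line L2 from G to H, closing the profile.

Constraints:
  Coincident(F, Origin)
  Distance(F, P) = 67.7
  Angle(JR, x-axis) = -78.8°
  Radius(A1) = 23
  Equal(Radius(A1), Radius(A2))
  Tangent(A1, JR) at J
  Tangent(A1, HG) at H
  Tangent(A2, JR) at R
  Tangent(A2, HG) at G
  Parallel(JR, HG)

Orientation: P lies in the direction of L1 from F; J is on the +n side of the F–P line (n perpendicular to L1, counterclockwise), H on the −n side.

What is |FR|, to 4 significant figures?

71.50

Tangency of A1 to both parallel lines with radius 23.0 puts J and H at F ± 23.0·n: J = (22.56, 4.467), H = (-22.56, -4.467). Equal radii place R and G the same way about P: R = P + 23.0·n = (35.71, -61.94), G = P − 23.0·n = (-9.412, -70.88). Then |FR| = |R − F| = 71.50.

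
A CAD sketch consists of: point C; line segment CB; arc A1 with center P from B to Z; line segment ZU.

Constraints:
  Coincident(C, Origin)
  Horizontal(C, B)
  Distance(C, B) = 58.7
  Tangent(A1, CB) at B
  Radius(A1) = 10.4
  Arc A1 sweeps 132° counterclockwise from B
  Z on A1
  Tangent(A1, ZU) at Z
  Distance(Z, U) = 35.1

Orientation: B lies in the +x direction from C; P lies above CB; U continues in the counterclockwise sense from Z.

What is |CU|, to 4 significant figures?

61.08

C is at the origin; CB is horizontal with |CB| = 58.7 and B on the +x side, so B = (58.70, 0.000). The tangent condition forces PB to be normal to CB, so P = B + (0, 10.4) = (58.70, 10.40). On A1, B sits at bearing -90° from P; a 132° counterclockwise sweep puts Z at bearing 42°, so Z = P + 10.4·(cos 42°, sin 42°) = (66.43, 17.36). A1 meets ZU tangentially, so PZ is at right angles to ZU, so ZU runs along (−sin 42°, cos 42°); with |ZU| = 35.1, U = (42.94, 43.44). Then |CU| = |U − C| = 61.08.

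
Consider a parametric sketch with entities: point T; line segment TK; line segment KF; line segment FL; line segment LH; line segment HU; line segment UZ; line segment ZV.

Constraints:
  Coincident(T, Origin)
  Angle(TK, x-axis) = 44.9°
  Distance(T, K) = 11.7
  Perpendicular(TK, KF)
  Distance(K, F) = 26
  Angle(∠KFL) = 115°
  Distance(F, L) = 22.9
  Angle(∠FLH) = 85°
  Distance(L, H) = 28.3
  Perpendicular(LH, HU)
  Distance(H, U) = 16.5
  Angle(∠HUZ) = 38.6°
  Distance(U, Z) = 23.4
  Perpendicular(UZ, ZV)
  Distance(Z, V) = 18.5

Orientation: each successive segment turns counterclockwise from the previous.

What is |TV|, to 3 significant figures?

34.1

T is at the origin; TK runs at 44.9° with length 11.7, so K = (8.29, 8.26). The perpendicularity gives KF at right angles to TK, so KF runs at 135°; with |KF| = 26.0, F = (-10.1, 26.7). ∠KFL = 115.0° gives FL at -160° from the x-axis; with |FL| = 22.9, L = (-31.6, 18.9). ∠FLH = 85.0° gives LH at -65.1° from the x-axis; with |LH| = 28.3, H = (-19.7, -6.79). The perpendicularity gives HU at right angles to LH, so HU runs at 24.9°; with |HU| = 16.5, U = (-4.72, 0.159). ∠HUZ = 38.6° gives UZ at 166° from the x-axis; with |UZ| = 23.4, Z = (-27.5, 5.70). UZ ⟂ ZV, so ZV runs at -104°; with |ZV| = 18.5, V = (-31.8, -12.3). Then |TV| = |V − T| = 34.1.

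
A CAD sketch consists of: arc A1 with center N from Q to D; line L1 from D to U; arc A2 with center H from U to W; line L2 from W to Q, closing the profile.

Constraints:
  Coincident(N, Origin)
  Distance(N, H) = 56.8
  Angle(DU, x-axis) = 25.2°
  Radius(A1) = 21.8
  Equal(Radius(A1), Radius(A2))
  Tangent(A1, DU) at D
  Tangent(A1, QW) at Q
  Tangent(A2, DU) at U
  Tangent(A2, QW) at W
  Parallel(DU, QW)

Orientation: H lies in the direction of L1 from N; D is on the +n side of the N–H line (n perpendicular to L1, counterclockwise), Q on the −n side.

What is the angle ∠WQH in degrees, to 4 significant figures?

21.00°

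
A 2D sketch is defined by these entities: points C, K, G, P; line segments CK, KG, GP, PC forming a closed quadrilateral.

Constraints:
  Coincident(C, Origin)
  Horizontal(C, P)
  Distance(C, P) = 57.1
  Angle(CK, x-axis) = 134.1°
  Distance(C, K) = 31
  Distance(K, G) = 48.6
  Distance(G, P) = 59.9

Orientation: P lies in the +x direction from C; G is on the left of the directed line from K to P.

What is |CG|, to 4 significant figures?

51.29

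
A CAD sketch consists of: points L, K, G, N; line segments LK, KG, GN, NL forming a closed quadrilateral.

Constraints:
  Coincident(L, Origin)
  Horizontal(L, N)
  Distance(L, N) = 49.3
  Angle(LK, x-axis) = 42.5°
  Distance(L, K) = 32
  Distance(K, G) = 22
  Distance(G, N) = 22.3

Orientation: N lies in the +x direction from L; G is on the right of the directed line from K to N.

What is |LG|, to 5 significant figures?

27.001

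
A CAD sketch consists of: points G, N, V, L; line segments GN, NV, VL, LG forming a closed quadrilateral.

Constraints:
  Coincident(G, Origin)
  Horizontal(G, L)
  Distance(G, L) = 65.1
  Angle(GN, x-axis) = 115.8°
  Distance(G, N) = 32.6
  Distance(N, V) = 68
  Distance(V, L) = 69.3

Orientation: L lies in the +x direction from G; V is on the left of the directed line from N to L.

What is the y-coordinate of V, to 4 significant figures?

65.76

G is at the origin; GL is horizontal with |GL| = 65.1 and L in +x, so L = (65.1, 0). GN runs at 115.8° with |GN| = 32.6, so N = (-14.19, 29.35). V is determined by |NV| = 68.0 and |VL| = 69.3 together: it lies at the intersection of circle(N, 68.0) and circle(L, 69.3). With |NL| = 84.55, the foot of the radical line on NL is 41.22 from N and the perpendicular offset is √(68.0² − 41.22²) = 54.08. Taking the left-of-NL solution: V = (43.24, 65.76).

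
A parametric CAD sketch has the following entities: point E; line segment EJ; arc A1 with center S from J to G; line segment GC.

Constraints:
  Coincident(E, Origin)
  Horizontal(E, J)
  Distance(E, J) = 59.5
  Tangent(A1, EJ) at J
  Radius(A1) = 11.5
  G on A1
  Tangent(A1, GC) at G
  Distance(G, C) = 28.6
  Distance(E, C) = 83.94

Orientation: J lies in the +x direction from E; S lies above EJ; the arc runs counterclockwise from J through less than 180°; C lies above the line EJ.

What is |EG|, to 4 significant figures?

71.60

Checks: E = (0.00, 0.00) ✓; |SG| = 11.50 ✓; ∠(SG, GC) = 90.00° ✓; |GC| = 28.60 ✓; |EC| = 83.94 ✓.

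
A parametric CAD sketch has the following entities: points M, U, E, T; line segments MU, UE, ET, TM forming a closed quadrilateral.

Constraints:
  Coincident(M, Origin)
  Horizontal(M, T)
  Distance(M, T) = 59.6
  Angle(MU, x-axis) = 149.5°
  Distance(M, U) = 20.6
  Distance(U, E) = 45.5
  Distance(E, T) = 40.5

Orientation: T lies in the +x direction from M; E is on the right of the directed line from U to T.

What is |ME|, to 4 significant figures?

24.90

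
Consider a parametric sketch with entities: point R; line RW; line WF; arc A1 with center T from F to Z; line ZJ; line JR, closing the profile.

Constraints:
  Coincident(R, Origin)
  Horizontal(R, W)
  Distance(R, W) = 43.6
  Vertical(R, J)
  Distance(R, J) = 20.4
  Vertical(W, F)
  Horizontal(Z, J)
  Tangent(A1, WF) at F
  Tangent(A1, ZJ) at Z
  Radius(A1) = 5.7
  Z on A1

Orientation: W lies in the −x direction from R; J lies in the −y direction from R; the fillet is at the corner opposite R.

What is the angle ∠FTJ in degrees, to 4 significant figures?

171.4°

The virtual corner opposite R is at (-43.60, -20.40). Tangency of A1 to WF means the radius TF is perpendicular to WF and A1 meets ZJ tangentially, so TZ is at right angles to ZJ, with radius 5.7, so the center T sits 5.7 in from both sides at T = (-37.90, -14.70). That places the tangent points at F = (-43.60, -14.70) on WF and Z = (-37.90, -20.40) on ZJ. Then cos ∠FTJ = TF·TJ / (|TF||TJ|), giving 171.4°.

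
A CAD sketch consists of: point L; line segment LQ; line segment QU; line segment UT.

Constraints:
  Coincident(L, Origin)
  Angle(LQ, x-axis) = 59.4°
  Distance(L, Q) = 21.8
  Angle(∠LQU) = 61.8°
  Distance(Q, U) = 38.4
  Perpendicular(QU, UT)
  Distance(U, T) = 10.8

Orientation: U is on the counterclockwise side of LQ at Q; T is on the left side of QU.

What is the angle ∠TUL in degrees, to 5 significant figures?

55.637°

L is at the origin; LQ runs at 59.4° with length 21.8, so Q = 21.8·(cos 59.4°, sin 59.4°) = (11.097, 18.764). ∠LQU = 61.8°, so QU runs at 59.4° + (180° − 61.8°) = 177.60° from the x-axis; with |QU| = 38.4, U = Q + 38.4·(cos 177.60°, sin 177.60°) = (-27.269, 20.372). QU ⟂ UT; with |UT| = 10.8 on the left of QU, T = U + 10.8·(-0.041876, -0.99912) = (-27.721, 9.5817). Then cos ∠TUL = UT·UL / (|UT||UL|), giving 55.637°.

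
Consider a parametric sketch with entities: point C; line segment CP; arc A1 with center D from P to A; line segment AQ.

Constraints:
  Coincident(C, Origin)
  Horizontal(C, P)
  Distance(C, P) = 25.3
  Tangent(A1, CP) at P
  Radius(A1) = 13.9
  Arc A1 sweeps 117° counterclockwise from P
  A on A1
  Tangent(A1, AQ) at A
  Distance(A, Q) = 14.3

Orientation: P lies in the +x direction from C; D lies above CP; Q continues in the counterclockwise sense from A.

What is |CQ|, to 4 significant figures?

45.37

C is at the origin; C and P share the same y with |CP| = 25.3 and P on the +x side, so P = (25.30, 0.000). The tangent condition forces DP to be normal to CP, so D = P + (0, 13.9) = (25.30, 13.90). On A1, P sits at bearing -90° from D; a 117° counterclockwise sweep puts A at bearing 27°, so A = D + 13.9·(cos 27°, sin 27°) = (37.68, 20.21). A1 meets AQ tangentially, so DA is at right angles to AQ, so AQ runs along (−sin 27°, cos 27°); with |AQ| = 14.3, Q = (31.19, 32.95). Then |CQ| = |Q − C| = 45.37.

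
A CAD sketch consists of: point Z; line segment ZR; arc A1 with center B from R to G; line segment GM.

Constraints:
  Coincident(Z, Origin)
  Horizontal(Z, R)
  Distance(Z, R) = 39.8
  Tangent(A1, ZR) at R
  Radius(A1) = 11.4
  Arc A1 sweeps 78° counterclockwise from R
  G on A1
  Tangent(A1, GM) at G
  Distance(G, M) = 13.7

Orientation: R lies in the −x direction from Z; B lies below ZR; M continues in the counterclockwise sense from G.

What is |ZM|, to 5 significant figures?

58.288

Z is at the origin; Z and R share the same y with |ZR| = 39.8 and R on the −x side, so R = (-39.800, 0.0000). Tangency of A1 to ZR means the radius BR is perpendicular to ZR, so B = R + (0, -11.4) = (-39.800, -11.400). On A1, R sits at bearing 90° from B; a 78° counterclockwise sweep puts G at bearing 168°, so G = B + 11.4·(cos 168°, sin 168°) = (-50.951, -9.0298). A1 meets GM tangentially, so BG is at right angles to GM, so GM runs along (−sin 168°, cos 168°); with |GM| = 13.7, M = (-53.799, -22.430). Then |ZM| = |M − Z| = 58.288.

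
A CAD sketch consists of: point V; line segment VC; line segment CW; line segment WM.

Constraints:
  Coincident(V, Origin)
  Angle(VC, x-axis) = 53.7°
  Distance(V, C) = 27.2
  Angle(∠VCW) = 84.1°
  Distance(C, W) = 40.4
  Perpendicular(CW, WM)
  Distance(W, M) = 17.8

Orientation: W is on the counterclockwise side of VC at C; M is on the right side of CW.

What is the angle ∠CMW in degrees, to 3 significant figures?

66.2°

V is at the origin; VC runs at 53.7° with length 27.2, so C = 27.2·(cos 53.7°, sin 53.7°) = (16.1, 21.9). ∠VCW = 84.1°, so CW runs at 53.7° + (180° − 84.1°) = 150° from the x-axis; with |CW| = 40.4, W = C + 40.4·(cos 150°, sin 150°) = (-18.7, 42.4). CW is perpendicular to WM; with |WM| = 17.8 on the right of CW, M = W + 17.8·(0.506, 0.863) = (-9.74, 57.7). Then cos ∠CMW = MC·MW / (|MC||MW|), giving 66.2°.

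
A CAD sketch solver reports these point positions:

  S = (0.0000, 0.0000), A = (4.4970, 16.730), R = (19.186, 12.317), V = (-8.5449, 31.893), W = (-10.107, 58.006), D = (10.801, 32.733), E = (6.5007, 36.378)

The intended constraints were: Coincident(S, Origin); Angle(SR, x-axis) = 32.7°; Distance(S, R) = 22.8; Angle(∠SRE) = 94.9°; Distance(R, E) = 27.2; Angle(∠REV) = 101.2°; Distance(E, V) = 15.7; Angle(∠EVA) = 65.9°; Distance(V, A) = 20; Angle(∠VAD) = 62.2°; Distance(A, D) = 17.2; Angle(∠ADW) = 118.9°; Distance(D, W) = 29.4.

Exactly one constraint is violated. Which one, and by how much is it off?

Distance(D, W) = 29.4 — off by 3.40.

S = (0.00, 0.00) ✓; SR at 32.70° ✓; |SR| = 22.80 ✓; ∠SRE = 94.90° ✓; |RE| = 27.20 ✓; ∠REV = 101.2° ✓; |EV| = 15.70 ✓; ∠EVA = 65.90° ✓; |VA| = 20.00 ✓; ∠VAD = 62.20° ✓; |AD| = 17.20 ✓; ∠ADW = 118.9° ✓; |DW| = 32.80 ✗.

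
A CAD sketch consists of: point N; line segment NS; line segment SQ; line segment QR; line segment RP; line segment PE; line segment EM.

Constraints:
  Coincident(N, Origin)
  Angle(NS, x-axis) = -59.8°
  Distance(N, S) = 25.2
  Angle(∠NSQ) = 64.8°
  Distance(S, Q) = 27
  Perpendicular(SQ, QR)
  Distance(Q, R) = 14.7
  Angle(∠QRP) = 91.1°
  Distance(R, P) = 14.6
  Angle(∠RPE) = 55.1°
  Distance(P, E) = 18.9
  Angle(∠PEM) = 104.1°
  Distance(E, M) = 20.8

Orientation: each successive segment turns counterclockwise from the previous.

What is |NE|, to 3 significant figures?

26.5

N is at the origin; NS runs at -59.8° with length 25.2, so S = (12.7, -21.8). ∠NSQ = 64.8° gives SQ at 55.4° from the x-axis; with |SQ| = 27.0, Q = (28.0, 0.445). SQ is perpendicular to QR, so QR runs at 145°; with |QR| = 14.7, R = (15.9, 8.79). ∠QRP = 91.1° gives RP at -126° from the x-axis; with |RP| = 14.6, P = (7.39, -3.06). ∠RPE = 55.1° gives PE at -0.800° from the x-axis; with |PE| = 18.9, E = (26.3, -3.33). Then |NE| = |E − N| = 26.5.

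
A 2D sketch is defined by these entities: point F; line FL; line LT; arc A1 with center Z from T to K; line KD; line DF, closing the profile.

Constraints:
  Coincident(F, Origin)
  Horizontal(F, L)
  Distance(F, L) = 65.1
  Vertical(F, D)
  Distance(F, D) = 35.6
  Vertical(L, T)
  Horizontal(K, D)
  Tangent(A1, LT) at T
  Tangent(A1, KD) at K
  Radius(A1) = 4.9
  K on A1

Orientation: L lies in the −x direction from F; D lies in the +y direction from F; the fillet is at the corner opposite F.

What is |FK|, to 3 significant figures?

69.9

F is at the origin; FL is horizontal with |FL| = 65.1 and L on the −x side, so L = (-65.1, 0.00). F and D share the same x with |FD| = 35.6 and D on the +y side, so D = (0.00, 35.6). The virtual corner opposite F is at (-65.1, 35.6). Tangency of A1 to LT means the radius ZT is perpendicular to LT and tangency of A1 to KD means the radius ZK is perpendicular to KD, with radius 4.9, so the center Z sits 4.9 in from both sides at Z = (-60.2, 30.7). That places the tangent points at T = (-65.1, 30.7) on LT and K = (-60.2, 35.6) on KD. Then |FK| = |K − F| = 69.9.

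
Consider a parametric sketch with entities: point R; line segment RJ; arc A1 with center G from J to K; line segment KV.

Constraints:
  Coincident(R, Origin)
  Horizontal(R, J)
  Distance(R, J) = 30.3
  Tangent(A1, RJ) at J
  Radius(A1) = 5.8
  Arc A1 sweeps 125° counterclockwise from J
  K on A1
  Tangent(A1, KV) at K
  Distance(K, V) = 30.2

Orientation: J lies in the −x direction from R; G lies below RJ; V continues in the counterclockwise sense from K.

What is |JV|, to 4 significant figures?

36.12

R is at the origin; R and J share the same y with |RJ| = 30.3 and J on the −x side, so J = (-30.30, 0.000). A1 meets RJ tangentially, so GJ is at right angles to RJ, so G = J + (0, -5.8) = (-30.30, -5.800). On A1, J sits at bearing 90° from G; a 125° counterclockwise sweep puts K at bearing 215°, so K = G + 5.8·(cos 215°, sin 215°) = (-35.05, -9.127). A1 meets KV tangentially, so GK is at right angles to KV, so KV runs along (−sin 215°, cos 215°); with |KV| = 30.2, V = (-17.73, -33.87). Then |JV| = |V − J| = 36.12.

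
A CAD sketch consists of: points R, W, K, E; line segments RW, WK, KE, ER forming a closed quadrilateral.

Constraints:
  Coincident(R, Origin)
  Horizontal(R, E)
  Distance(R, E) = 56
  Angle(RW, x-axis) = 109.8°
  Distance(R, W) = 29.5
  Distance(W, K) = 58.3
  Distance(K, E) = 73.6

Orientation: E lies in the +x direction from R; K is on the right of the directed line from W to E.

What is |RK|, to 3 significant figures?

32.4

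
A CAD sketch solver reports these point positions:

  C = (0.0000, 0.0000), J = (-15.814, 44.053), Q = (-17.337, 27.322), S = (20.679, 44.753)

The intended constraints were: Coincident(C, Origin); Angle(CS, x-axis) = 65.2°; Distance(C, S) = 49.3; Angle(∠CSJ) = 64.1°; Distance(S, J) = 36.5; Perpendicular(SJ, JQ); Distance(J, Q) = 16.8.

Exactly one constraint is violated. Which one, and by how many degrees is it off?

Perpendicular(SJ, JQ) — off by 6.30°.

C = (0.00, 0.00) ✓; CS at 65.20° ✓; |CS| = 49.30 ✓; ∠CSJ = 64.10° ✓; |SJ| = 36.50 ✓; ∠(SJ, JQ) = 83.70° ✗; |JQ| = 16.80 ✓.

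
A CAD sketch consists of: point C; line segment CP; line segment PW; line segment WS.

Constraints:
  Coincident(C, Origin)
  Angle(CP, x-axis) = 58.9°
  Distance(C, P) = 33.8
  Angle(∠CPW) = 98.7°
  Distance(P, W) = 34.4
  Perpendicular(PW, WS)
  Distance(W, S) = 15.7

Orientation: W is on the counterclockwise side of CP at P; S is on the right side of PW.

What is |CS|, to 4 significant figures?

63.03

C is at the origin; CP runs at 58.9° with length 33.8, so P = 33.8·(cos 58.9°, sin 58.9°) = (17.46, 28.94). ∠CPW = 98.7°, so PW runs at 58.9° + (180° − 98.7°) = 140.2° from the x-axis; with |PW| = 34.4, W = P + 34.4·(cos 140.2°, sin 140.2°) = (-8.970, 50.96). PW ⟂ WS; with |WS| = 15.7 on the right of PW, S = W + 15.7·(0.6401, 0.7683) = (1.080, 63.02). Then |CS| = |S − C| = 63.03.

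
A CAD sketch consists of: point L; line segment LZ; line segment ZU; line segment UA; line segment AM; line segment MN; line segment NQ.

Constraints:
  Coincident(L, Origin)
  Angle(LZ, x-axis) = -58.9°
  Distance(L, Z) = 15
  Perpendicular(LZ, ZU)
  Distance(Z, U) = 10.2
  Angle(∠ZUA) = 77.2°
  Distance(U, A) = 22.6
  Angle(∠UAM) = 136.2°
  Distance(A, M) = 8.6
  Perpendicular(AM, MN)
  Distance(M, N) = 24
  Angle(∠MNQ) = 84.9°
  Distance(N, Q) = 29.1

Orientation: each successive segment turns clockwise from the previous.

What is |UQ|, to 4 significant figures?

7.063

L is at the origin; LZ runs at -58.9° with length 15.0, so Z = (7.748, -12.84). LZ is perpendicular to ZU, so ZU runs at -148.9°; with |ZU| = 10.2, U = (-0.9859, -18.11). ∠ZUA = 77.2° gives UA at 108.3° from the x-axis; with |UA| = 22.6, A = (-8.082, 3.344). ∠UAM = 136.2° gives AM at 64.50° from the x-axis; with |AM| = 8.6, M = (-4.380, 11.11). AM ⟂ MN, so MN runs at -25.50°; with |MN| = 24.0, N = (17.28, 0.7743). ∠MNQ = 84.9° gives NQ at -120.6° from the x-axis; with |NQ| = 29.1, Q = (2.469, -24.27). Then |UQ| = |Q − U| = 7.063.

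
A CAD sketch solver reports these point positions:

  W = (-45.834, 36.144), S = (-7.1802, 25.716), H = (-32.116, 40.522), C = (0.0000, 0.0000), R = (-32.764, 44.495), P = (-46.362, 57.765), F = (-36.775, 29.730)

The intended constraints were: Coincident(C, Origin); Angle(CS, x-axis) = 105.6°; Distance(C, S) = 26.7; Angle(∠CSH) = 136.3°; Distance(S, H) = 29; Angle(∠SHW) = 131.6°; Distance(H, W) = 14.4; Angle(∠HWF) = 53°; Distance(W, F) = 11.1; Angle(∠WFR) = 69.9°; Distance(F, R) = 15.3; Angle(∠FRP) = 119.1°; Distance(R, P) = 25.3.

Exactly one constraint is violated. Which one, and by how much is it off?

Distance(R, P) = 25.3 — off by 6.30.

C = (0.00, 0.00) ✓; CS at 105.6° ✓; |CS| = 26.70 ✓; ∠CSH = 136.3° ✓; |SH| = 29.00 ✓; ∠SHW = 131.6° ✓; |HW| = 14.40 ✓; ∠HWF = 53.00° ✓; |WF| = 11.10 ✓; ∠WFR = 69.90° ✓; |FR| = 15.30 ✓; ∠FRP = 119.1° ✓; |RP| = 19.00 ✗.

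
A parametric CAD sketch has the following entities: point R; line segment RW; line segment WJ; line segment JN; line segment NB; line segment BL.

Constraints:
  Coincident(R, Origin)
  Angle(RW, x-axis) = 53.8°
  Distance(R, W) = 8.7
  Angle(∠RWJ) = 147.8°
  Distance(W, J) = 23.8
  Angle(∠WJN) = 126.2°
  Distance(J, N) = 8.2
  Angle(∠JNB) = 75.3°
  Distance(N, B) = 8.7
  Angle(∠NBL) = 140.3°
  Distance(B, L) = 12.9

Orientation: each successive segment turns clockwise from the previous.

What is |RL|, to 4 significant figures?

15.70

R is at the origin; RW runs at 53.8° with length 8.7, so W = (5.138, 7.021). ∠RWJ = 147.8° gives WJ at 21.60° from the x-axis; with |WJ| = 23.8, J = (27.27, 15.78). ∠WJN = 126.2° gives JN at -32.20° from the x-axis; with |JN| = 8.2, N = (34.21, 11.41). ∠JNB = 75.3° gives NB at -136.9° from the x-axis; with |NB| = 8.7, B = (27.85, 5.468). ∠NBL = 140.3° gives BL at -176.6° from the x-axis; with |BL| = 12.9, L = (14.98, 4.703). Then |RL| = |L − R| = 15.70.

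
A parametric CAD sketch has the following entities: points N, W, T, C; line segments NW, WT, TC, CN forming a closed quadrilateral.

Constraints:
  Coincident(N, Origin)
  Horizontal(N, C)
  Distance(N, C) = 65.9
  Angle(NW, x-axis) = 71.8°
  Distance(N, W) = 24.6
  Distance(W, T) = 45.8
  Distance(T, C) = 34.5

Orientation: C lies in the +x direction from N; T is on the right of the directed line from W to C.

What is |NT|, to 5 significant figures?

37.023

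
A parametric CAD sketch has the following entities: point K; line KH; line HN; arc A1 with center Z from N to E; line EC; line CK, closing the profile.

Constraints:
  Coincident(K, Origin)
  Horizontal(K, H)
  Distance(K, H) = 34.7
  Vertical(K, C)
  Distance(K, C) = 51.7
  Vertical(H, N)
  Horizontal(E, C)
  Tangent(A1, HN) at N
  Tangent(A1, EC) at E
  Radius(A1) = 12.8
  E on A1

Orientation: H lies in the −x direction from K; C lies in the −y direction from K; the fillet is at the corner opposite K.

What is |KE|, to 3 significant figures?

56.1

K is at the origin; K and H share the same y with |KH| = 34.7 and H on the −x side, so H = (-34.7, 0.00). KC is vertical with |KC| = 51.7 and C on the −y side, so C = (0.00, -51.7). The virtual corner opposite K is at (-34.7, -51.7). Tangency of A1 to HN means the radius ZN is perpendicular to HN and A1 meets EC tangentially, so ZE is at right angles to EC, with radius 12.8, so the center Z sits 12.8 in from both sides at Z = (-21.9, -38.9). That places the tangent points at N = (-34.7, -38.9) on HN and E = (-21.9, -51.7) on EC. Then |KE| = |E − K| = 56.1.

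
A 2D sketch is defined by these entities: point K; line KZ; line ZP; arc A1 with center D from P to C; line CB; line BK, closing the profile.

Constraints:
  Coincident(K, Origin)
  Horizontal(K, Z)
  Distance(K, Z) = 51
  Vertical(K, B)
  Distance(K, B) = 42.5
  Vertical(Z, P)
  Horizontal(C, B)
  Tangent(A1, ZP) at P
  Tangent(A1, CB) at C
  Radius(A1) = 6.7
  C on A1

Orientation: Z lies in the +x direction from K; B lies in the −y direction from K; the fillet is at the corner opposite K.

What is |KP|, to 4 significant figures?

62.31

K is at the origin; K and Z share the same y with |KZ| = 51.0 and Z on the +x side, so Z = (51.00, 0.000). KB is vertical with |KB| = 42.5 and B on the −y side, so B = (0.000, -42.50). The virtual corner opposite K is at (51.00, -42.50). The tangent condition forces DP to be normal to ZP and the tangent condition forces DC to be normal to CB, with radius 6.7, so the center D sits 6.7 in from both sides at D = (44.30, -35.80). That places the tangent points at P = (51.00, -35.80) on ZP and C = (44.30, -42.50) on CB. Then |KP| = |P − K| = 62.31.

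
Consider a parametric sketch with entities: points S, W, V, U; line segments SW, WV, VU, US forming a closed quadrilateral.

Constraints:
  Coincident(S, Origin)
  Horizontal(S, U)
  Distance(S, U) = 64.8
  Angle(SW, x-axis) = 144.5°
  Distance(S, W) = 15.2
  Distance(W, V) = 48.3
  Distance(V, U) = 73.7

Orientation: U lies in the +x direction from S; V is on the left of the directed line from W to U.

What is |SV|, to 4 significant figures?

52.12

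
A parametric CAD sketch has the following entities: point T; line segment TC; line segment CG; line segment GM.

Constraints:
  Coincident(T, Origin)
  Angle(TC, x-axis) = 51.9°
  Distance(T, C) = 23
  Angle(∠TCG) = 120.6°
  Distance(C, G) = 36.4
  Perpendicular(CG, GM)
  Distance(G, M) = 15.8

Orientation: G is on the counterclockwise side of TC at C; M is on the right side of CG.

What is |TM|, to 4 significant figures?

59.85

∠TCG = 120.6°, so CG runs at 51.9° + (180° − 120.6°) = 111.3° from the x-axis; with |CG| = 36.4, G = C + 36.4·(cos 111.3°, sin 111.3°) = (0.9695, 52.01). CG is perpendicular to GM; with |GM| = 15.8 on the right of CG, M = G + 15.8·(0.9317, 0.3633) = (15.69, 57.75). Then |TM| = |M − T| = 59.85.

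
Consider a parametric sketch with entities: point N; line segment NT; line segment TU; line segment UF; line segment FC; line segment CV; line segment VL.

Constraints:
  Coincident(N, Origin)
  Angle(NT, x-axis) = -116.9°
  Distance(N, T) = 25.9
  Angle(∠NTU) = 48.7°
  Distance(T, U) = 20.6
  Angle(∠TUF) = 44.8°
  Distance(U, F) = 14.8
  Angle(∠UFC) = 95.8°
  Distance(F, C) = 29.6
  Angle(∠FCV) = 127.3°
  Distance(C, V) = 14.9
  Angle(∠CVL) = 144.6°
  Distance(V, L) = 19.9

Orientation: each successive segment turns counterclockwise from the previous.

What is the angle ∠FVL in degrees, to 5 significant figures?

108.96°

N is at the origin; NT runs at -116.9° with length 25.9, so T = (-11.718, -23.098). ∠NTU = 48.7° gives TU at 14.400° from the x-axis; with |TU| = 20.6, U = (8.2348, -17.975). ∠TUF = 44.8° gives UF at 149.60° from the x-axis; with |UF| = 14.8, F = (-4.5304, -10.485). ∠UFC = 95.8° gives FC at -126.20° from the x-axis; with |FC| = 29.6, C = (-22.012, -34.371). ∠FCV = 127.3° gives CV at -73.500° from the x-axis; with |CV| = 14.9, V = (-17.781, -48.658). ∠CVL = 144.6° gives VL at -38.100° from the x-axis; with |VL| = 19.9, L = (-2.1205, -60.937). Then cos ∠FVL = VF·VL / (|VF||VL|), giving 108.96°.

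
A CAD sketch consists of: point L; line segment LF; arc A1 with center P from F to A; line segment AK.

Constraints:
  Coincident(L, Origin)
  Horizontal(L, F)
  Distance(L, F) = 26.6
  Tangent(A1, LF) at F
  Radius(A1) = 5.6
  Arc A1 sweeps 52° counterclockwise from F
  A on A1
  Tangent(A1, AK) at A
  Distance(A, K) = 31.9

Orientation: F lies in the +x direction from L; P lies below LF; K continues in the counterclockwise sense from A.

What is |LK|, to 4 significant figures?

27.41

L is at the origin; LF is horizontal with |LF| = 26.6 and F on the +x side, so F = (26.60, 0.000). Since A1 is tangent to LF there, PF ⟂ LF, so P = F + (0, -5.6) = (26.60, -5.600). On A1, F sits at bearing 90° from P; a 52° counterclockwise sweep puts A at bearing 142°, so A = P + 5.6·(cos 142°, sin 142°) = (22.19, -2.152). Since A1 is tangent to AK there, PA ⟂ AK, so AK runs along (−sin 142°, cos 142°); with |AK| = 31.9, K = (2.548, -27.29). Then |LK| = |K − L| = 27.41.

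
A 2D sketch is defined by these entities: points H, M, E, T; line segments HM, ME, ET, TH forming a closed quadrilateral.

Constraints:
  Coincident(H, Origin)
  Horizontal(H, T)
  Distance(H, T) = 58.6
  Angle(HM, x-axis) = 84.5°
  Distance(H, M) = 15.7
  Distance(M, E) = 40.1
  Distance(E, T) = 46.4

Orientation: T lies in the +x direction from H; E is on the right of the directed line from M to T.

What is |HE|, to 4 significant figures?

27.40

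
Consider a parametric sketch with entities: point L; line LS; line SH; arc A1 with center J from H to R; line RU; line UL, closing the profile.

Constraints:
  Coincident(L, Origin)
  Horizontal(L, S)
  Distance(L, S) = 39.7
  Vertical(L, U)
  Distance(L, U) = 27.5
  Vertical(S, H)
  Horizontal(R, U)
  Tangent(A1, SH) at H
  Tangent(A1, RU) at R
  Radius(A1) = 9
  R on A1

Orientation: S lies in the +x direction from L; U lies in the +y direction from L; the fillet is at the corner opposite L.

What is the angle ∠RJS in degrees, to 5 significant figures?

154.06°

The virtual corner opposite L is at (39.700, 27.500). Tangency of A1 to SH means the radius JH is perpendicular to SH and A1 meets RU tangentially, so JR is at right angles to RU, with radius 9.0, so the center J sits 9.0 in from both sides at J = (30.700, 18.500). That places the tangent points at H = (39.700, 18.500) on SH and R = (30.700, 27.500) on RU. Then cos ∠RJS = JR·JS / (|JR||JS|), giving 154.06°.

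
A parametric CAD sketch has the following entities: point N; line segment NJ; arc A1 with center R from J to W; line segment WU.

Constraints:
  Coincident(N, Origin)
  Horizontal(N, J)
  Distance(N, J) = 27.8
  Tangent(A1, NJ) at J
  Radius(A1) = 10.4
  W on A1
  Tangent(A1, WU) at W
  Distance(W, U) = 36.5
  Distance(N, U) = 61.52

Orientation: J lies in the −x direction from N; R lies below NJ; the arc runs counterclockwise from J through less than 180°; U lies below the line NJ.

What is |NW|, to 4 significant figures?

39.38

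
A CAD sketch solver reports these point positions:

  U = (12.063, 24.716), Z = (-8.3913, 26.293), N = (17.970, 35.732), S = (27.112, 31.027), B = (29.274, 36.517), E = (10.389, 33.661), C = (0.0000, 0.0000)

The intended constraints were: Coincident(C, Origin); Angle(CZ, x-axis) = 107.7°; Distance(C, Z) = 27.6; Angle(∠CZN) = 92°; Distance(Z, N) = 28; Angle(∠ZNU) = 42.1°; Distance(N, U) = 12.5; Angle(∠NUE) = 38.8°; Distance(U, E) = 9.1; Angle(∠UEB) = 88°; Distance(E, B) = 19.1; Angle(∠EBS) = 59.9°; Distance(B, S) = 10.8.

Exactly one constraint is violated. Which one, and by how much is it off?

Distance(B, S) = 10.8 — off by 4.90.

C = (0.00, 0.00) ✓; CZ at 107.7° ✓; |CZ| = 27.60 ✓; ∠CZN = 92.00° ✓; |ZN| = 28.00 ✓; ∠ZNU = 42.10° ✓; |NU| = 12.50 ✓; ∠NUE = 38.80° ✓; |UE| = 9.100 ✓; ∠UEB = 88.00° ✓; |EB| = 19.10 ✓; ∠EBS = 59.91° ✓; |BS| = 5.900 ✗.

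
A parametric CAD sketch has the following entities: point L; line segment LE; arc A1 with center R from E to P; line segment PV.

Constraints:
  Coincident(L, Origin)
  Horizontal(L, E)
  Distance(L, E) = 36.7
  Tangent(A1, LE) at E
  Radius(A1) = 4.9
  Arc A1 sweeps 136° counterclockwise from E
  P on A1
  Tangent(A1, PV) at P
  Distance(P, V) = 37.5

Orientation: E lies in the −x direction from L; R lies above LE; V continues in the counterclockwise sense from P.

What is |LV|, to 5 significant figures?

69.434

On A1, E sits at bearing -90° from R; a 136° counterclockwise sweep puts P at bearing 46°, so P = R + 4.9·(cos 46°, sin 46°) = (-33.296, 8.4248). A1 meets PV tangentially, so RP is at right angles to PV, so PV runs along (−sin 46°, cos 46°); with |PV| = 37.5, V = (-60.271, 34.474). Then |LV| = |V − L| = 69.434.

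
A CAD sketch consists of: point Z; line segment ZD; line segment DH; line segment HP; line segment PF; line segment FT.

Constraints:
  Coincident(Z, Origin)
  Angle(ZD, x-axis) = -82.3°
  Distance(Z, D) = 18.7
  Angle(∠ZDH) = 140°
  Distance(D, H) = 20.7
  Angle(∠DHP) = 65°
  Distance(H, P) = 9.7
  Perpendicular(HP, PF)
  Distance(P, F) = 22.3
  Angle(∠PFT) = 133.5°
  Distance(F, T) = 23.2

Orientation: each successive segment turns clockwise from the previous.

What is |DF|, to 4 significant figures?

3.665

Z is at the origin; ZD runs at -82.3° with length 18.7, so D = (2.506, -18.53). ∠ZDH = 140.0° gives DH at -122.3° from the x-axis; with |DH| = 20.7, H = (-8.556, -36.03). ∠DHP = 65.0° gives HP at 122.7° from the x-axis; with |HP| = 9.7, P = (-13.80, -27.87). HP ⟂ PF, so PF runs at 32.70°; with |PF| = 22.3, F = (4.970, -15.82). Then |DF| = |F − D| = 3.665.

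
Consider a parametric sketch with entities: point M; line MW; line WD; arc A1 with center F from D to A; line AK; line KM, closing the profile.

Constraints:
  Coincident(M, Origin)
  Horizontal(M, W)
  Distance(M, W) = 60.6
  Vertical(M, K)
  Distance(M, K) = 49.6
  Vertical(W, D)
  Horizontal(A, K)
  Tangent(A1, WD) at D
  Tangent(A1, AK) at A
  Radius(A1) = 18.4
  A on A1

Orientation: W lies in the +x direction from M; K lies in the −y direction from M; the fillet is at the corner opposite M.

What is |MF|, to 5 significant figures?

52.481

M and K share the same x with |MK| = 49.6 and K on the −y side, so K = (0.0000, -49.600). The virtual corner opposite M is at (60.600, -49.600). A1 meets WD tangentially, so FD is at right angles to WD and the tangent condition forces FA to be normal to AK, with radius 18.4, so the center F sits 18.4 in from both sides at F = (42.200, -31.200). Then |MF| = |F − M| = 52.481.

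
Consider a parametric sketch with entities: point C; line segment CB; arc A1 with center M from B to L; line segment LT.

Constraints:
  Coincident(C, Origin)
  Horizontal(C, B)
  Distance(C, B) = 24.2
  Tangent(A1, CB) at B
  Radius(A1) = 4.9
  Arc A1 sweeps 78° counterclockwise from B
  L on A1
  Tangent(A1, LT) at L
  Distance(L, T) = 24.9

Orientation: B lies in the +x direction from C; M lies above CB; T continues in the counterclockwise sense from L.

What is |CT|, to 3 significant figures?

44.3

C is at the origin; CB is horizontal with |CB| = 24.2 and B on the +x side, so B = (24.2, 0.00). Tangency of A1 to CB means the radius MB is perpendicular to CB, so M = B + (0, 4.9) = (24.2, 4.90). On A1, B sits at bearing -90° from M; a 78° counterclockwise sweep puts L at bearing -12°, so L = M + 4.9·(cos -12°, sin -12°) = (29.0, 3.88). The tangent condition forces ML to be normal to LT, so LT runs along (−sin -12°, cos -12°); with |LT| = 24.9, T = (34.2, 28.2). Then |CT| = |T − C| = 44.3.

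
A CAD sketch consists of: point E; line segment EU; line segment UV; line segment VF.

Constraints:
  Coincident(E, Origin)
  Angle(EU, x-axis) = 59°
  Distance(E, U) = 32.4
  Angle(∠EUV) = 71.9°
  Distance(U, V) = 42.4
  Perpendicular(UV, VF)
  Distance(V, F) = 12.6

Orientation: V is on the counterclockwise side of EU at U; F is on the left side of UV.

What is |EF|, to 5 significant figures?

37.103

E is at the origin; EU runs at 59.0° with length 32.4, so U = 32.4·(cos 59.0°, sin 59.0°) = (16.687, 27.772). ∠EUV = 71.9°, so UV runs at 59.0° + (180° − 71.9°) = 167.10° from the x-axis; with |UV| = 42.4, V = U + 42.4·(cos 167.10°, sin 167.10°) = (-24.643, 37.238). UV ⟂ VF; with |VF| = 12.6 on the left of UV, F = V + 12.6·(-0.22325, -0.97476) = (-27.456, 24.956). Then |EF| = |F − E| = 37.103.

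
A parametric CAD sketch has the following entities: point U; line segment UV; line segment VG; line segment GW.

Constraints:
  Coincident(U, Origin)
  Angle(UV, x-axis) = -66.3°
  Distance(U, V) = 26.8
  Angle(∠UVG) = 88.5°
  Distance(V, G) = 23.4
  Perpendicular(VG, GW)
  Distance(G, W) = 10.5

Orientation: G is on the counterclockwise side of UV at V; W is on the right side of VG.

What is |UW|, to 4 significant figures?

43.66

∠UVG = 88.5°, so VG runs at -66.3° + (180° − 88.5°) = 25.20° from the x-axis; with |VG| = 23.4, G = V + 23.4·(cos 25.20°, sin 25.20°) = (31.95, -14.58). VG ⟂ GW; with |GW| = 10.5 on the right of VG, W = G + 10.5·(0.4258, -0.9048) = (36.42, -24.08). Then |UW| = |W − U| = 43.66.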